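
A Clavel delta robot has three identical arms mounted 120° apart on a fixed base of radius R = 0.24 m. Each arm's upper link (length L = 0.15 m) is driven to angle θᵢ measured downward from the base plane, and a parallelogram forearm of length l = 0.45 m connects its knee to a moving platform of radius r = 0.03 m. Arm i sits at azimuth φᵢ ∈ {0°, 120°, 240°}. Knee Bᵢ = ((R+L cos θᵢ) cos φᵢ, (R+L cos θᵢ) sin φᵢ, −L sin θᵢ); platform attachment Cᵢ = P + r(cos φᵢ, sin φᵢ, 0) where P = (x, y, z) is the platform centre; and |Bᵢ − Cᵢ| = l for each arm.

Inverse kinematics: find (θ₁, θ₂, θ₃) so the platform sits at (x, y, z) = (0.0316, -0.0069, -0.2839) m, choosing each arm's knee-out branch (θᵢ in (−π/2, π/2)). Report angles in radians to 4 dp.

arm 1 (φ=0.0°): x'=0.0316, y'=-0.0069
  A cos θ + B sin θ = C:  0.1784·cos θ + -0.2839·sin θ = 0.2251
  √(A²+B²)=0.3353;  θ1 = -1.0098+0.8348 ≈ -0.1749
arm 2 (φ=120.0°): x'=-0.0218, y'=-0.0239
  A=0.2318, B=-0.2839, C=(l²−L²−A²−y'²−z²)/(2L)=0.1504
  √(A²+B²)=0.3665;  θ2 = -0.8861+1.1480 ≈ 0.2619
rotate P by −φ3: (-0.0098, 0.0308, -0.2839)
  e−x'=0.2198;  (l²−L²−(e−x')²−y'²−z²)/2L = 0.1671
  γ=atan2(-0.2839,0.2198)=-0.9119;  ψ=arccos(0.4654)=1.0867;  θ3=γ+ψ≈0.1748

θ₁ = -0.1749, θ₂ = 0.2619, θ₃ = 0.1748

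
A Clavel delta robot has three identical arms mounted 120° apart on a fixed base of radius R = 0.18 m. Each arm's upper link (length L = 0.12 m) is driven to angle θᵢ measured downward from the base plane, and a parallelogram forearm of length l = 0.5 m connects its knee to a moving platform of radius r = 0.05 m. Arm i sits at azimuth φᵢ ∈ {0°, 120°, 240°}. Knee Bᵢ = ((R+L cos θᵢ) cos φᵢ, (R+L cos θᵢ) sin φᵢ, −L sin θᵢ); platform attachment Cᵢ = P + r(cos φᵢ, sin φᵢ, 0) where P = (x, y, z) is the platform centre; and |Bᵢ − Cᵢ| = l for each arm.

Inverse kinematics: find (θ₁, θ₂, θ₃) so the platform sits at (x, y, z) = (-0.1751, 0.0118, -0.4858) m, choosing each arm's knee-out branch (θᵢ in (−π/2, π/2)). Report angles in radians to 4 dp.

θ₁ = 1.3086, θ₂ = 0.2616, θ₃ = 0.3490

arm 1 (φ=0.0°): x'=-0.1751, y'=0.0118
  A=0.3051, B=-0.4858, C=(l²−L²−A²−y'²−z²)/(2L)=-0.3901
  √(A²+B²)=0.5737;  θ1 = -1.0100+2.3186 ≈ 1.3086
rotate P by −φ2: (0.0978, 0.1457, -0.4858)
  A cos θ + B sin θ = C:  0.0322·cos θ + -0.4858·sin θ = -0.0945
  γ=atan2(-0.4858,0.0322)=-1.5045;  ψ=arccos(-0.1941)=1.7661;  θ2=γ+ψ≈0.2616
rotate P by −φ3: (0.0773, -0.1575, -0.4858)
  e−x'=0.0527;  (l²−L²−(e−x')²−y'²−z²)/2L = -0.1166
  √(A²+B²)=0.4886;  θ3 = -1.4628+1.8118 ≈ 0.3490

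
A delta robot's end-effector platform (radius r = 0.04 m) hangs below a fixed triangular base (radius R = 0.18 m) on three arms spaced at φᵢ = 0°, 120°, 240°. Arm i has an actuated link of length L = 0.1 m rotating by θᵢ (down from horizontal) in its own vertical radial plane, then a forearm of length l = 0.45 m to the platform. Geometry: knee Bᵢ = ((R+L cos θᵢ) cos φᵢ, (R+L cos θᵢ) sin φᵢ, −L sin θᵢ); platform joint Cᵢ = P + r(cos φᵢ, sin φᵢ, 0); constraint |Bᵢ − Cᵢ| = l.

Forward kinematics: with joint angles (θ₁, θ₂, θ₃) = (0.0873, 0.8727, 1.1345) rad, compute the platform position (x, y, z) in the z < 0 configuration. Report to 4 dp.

O1 = (0.2396·cos0.0°, 0.2396·sin0.0°, -0.0087) = (0.2396, 0.0000, -0.0087)
φ2=120.0°: virtual centre (-0.1021, 0.1769, -0.0766), radius l
φ3=240.0°: virtual centre (-0.0911, -0.1578, -0.0906), radius l
|O₂|²−|O₁|² = -0.0099;  |O₃|²−|O₁|² = -0.0161
[-0.6835 0.3538 -0.1358]·P = -0.0099;  [-0.6615 -0.3157 -0.1638]·P = -0.0161
det = 0.4498;  x = 0.0196+-0.2241z,  y = 0.0099+-0.0493z
into |P−O₁|² = l²: 1.0527z² + 0.1151z + -0.1539 = 0;  Δ = 0.6613;  z = -0.4409 or 0.3316 → z<0 root = -0.4409
x = 0.1184, y = 0.0316

(0.1184, 0.0316, -0.4409)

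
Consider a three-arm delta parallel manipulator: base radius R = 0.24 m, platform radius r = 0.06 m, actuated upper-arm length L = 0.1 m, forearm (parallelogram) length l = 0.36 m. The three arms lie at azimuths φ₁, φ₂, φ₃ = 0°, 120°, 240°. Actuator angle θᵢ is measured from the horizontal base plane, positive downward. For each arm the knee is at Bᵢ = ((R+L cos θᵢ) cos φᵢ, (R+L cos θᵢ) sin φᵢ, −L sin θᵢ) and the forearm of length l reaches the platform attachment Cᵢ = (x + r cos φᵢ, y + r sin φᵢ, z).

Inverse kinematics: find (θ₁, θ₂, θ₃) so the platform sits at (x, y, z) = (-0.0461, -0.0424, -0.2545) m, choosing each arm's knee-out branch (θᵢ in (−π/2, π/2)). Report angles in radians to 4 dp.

θ₁ = 0.6983, θ₂ = 0.4365, θ₃ = -0.3495

arm 1 (φ=0.0°): x'=-0.0461, y'=-0.0424
  A cos θ + B sin θ = C:  0.2261·cos θ + -0.2545·sin θ = 0.0096
  √(A²+B²)=0.3404;  θ1 = -0.8444+1.5427 ≈ 0.6983
arm 2 (φ=120.0°): x'=-0.0137, y'=0.0611
  e−x'=0.1937;  (l²−L²−(e−x')²−y'²−z²)/2L = 0.0679
  √(A²+B²)=0.3198;  θ2 = -0.9203+1.3568 ≈ 0.4365
φ3=240.0° → target in arm frame (0.0598, -0.0187)
  A cos θ + B sin θ = C:  0.1202·cos θ + -0.2545·sin θ = 0.2001
  γ=atan2(-0.2545,0.1202)=-1.1295;  ψ=arccos(0.7110)=0.7799;  θ3=γ+ψ≈-0.3495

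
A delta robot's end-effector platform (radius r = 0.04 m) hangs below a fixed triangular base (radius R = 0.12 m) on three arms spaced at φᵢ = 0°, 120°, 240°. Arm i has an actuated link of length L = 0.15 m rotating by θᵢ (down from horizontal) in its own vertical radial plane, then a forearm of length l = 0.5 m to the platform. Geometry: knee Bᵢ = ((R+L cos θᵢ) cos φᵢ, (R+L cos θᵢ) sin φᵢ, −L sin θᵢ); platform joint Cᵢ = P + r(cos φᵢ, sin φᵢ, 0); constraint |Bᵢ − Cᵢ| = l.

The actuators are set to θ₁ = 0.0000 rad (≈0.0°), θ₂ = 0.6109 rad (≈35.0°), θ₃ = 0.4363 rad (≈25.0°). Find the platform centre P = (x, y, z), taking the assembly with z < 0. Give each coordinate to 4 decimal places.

centre 1 = (0.2300·cos0.0°, 0.2300·sin0.0°, 0.0000) = (0.2300, 0.0000, 0.0000)
arm 2 at φ=120.0°: e+L cos θ2 = 0.2029;  centre 2 = (-0.1014, 0.1757, -0.0860)
φ3=240.0°: virtual centre (-0.1080, -0.1870, -0.0634), radius l
eliminate P² terms by subtracting sphere 1 from 2 and 3
[-0.6629 0.3514 -0.1721]·P = -0.0043;  [-0.6759 -0.3740 -0.1268]·P = -0.0022
det = 0.4855;  x = 0.0050+-0.2244z,  y = -0.0030+0.0665z
sphere 1 gives Az²+Bz+C=0 with A=1.0548, B=0.1006, C=-0.1994;  B²−4AC=0.8512;  roots -0.4850, 0.3897;  negative root z = -0.4850
x = 0.1138, y = -0.0352

(0.1138, -0.0352, -0.4850)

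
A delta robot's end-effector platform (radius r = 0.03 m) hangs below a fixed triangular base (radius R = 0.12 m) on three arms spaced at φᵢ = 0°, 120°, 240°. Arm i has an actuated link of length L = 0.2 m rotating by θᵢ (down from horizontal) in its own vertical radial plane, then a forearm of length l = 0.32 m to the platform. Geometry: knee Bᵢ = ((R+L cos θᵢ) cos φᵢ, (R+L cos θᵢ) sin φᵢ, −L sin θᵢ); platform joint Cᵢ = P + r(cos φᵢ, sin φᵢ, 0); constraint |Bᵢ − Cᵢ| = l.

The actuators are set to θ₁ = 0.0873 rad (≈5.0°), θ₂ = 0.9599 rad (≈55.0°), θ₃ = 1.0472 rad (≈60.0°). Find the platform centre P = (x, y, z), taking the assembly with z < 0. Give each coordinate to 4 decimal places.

(0.1380, 0.0151, -0.2991)

O1 = (0.2892·cos0.0°, 0.2892·sin0.0°, -0.0174) = (0.2892, 0.0000, -0.0174)
O2 = (0.2047·cos120.0°, 0.2047·sin120.0°, -0.1638) = (-0.1024, 0.1773, -0.1638)
O3 = (0.1900·cos240.0°, 0.1900·sin240.0°, -0.1732) = (-0.0950, -0.1645, -0.1732)
eliminate P² terms by subtracting sphere 1 from 2 and 3
plane₁₂: -0.7832x+0.3546y+-0.2928z = -0.0152
det = 0.5302;  x = 0.0214+-0.3900z,  y = 0.0043+-0.0358z
into |P−O₁|² = l²: 1.1534z² + 0.2435z + -0.0303 = 0;  Δ = 0.1992;  z = -0.2991 or 0.0879 → z<0 root = -0.2991
x = 0.1380, y = 0.0151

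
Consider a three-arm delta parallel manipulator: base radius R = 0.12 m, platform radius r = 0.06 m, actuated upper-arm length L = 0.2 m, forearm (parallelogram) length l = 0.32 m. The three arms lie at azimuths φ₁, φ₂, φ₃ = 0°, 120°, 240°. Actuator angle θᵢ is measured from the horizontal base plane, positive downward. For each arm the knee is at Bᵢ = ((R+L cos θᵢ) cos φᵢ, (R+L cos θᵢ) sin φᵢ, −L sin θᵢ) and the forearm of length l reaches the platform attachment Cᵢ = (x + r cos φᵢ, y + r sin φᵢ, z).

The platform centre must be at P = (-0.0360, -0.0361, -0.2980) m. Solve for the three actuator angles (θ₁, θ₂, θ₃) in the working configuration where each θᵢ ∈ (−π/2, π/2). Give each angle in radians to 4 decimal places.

θ₁ = 0.6109, θ₂ = 0.5234, θ₃ = 0.2617

arm 1 (φ=0.0°): x'=-0.0360, y'=-0.0361
  A=0.0960, B=-0.2980, C=(l²−L²−A²−y'²−z²)/(2L)=-0.0923
  θ1 = atan2(B,A) + arccos(C/0.3131) = 0.6109
rotate P by −φ2: (-0.0133, 0.0492, -0.2980)
  A cos θ + B sin θ = C:  0.0733·cos θ + -0.2980·sin θ = -0.0855
  γ=atan2(-0.2980,0.0733)=-1.3297;  ψ=arccos(-0.2786)=1.8531;  θ2=γ+ψ≈0.5234
φ3=240.0° → target in arm frame (0.0493, -0.0131)
  A=0.0107, B=-0.2980, C=(l²−L²−A²−y'²−z²)/(2L)=-0.0667
  γ=atan2(-0.2980,0.0107)=-1.5348;  ψ=arccos(-0.2238)=1.7965;  θ3=γ+ψ≈0.2617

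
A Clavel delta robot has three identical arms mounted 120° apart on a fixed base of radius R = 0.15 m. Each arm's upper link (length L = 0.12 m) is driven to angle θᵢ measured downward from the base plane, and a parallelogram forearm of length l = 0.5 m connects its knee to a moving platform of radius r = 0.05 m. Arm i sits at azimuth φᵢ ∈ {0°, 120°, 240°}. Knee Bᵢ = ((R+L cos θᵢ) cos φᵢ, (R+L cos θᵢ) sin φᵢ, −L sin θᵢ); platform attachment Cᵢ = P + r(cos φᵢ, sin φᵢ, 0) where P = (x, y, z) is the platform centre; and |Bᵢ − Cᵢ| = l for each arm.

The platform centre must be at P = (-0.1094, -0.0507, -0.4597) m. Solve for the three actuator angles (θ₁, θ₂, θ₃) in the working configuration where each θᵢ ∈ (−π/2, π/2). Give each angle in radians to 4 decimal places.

θ₁ = 0.6111, θ₂ = 0.1748, θ₃ = -0.1743

rotate P by −φ1: (-0.1094, -0.0507, -0.4597)
  e−x'=0.2094;  (l²−L²−(e−x')²−y'²−z²)/2L = -0.0923
  γ=atan2(-0.4597,0.2094)=-1.1434;  ψ=arccos(-0.1826)=1.7545;  θ1=γ+ψ≈0.6111
arm 2 (φ=120.0°): x'=0.0108, y'=0.1201
  A cos θ + B sin θ = C:  0.0892·cos θ + -0.4597·sin θ = 0.0079
  γ=atan2(-0.4597,0.0892)=-1.3791;  ψ=arccos(0.0169)=1.5539;  θ2=γ+ψ≈0.1748
arm 3 (φ=240.0°): x'=0.0986, y'=-0.0694
  A cos θ + B sin θ = C:  0.0014·cos θ + -0.4597·sin θ = 0.0811
  √(A²+B²)=0.4597;  θ3 = -1.5678+1.3935 ≈ -0.1743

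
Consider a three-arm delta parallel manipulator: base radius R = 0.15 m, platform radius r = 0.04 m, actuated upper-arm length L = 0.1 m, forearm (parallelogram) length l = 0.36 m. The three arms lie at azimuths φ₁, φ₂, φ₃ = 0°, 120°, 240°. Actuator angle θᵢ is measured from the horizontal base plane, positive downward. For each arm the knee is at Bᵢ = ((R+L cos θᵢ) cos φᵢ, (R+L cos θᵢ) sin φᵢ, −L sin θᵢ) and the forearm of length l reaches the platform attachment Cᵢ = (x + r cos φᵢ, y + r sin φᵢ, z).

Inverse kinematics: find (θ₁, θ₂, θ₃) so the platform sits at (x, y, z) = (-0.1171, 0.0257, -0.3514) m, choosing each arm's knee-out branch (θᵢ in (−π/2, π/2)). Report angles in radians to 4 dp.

arm 1 (φ=0.0°): x'=-0.1171, y'=0.0257
  A cos θ + B sin θ = C:  0.2271·cos θ + -0.3514·sin θ = -0.2806
  θ1 = atan2(B,A) + arccos(C/0.4184) = 1.3088
arm 2 (φ=120.0°): x'=0.0808, y'=0.0886
  A cos θ + B sin θ = C:  0.0292·cos θ + -0.3514·sin θ = -0.0629
  √(A²+B²)=0.3526;  θ2 = -1.4879+1.7501 ≈ 0.2622
arm 3 (φ=240.0°): x'=0.0363, y'=-0.1143
  A=0.0737, B=-0.3514, C=(l²−L²−A²−y'²−z²)/(2L)=-0.1119
  √(A²+B²)=0.3590;  θ3 = -1.3640+1.8876 ≈ 0.5236

θ₁ = 1.3088, θ₂ = 0.2622, θ₃ = 0.5236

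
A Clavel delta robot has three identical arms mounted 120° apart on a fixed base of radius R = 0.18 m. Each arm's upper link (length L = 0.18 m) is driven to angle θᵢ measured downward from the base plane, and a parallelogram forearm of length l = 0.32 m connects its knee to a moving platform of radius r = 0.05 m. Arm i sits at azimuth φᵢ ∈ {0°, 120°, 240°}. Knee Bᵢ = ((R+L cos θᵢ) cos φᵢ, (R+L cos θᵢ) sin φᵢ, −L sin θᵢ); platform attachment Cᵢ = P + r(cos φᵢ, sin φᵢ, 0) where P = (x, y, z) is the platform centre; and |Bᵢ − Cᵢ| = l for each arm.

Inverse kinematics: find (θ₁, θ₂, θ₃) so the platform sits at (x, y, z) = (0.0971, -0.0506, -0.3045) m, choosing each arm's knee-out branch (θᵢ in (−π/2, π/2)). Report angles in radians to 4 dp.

θ₁ = 0.3491, θ₂ = 1.2217, θ₃ = 0.8731

rotate P by −φ1: (0.0971, -0.0506, -0.3045)
  A=0.0329, B=-0.3045, C=(l²−L²−A²−y'²−z²)/(2L)=-0.0732
  γ=atan2(-0.3045,0.0329)=-1.4632;  ψ=arccos(-0.2391)=1.8122;  θ1=γ+ψ≈0.3491
rotate P by −φ2: (-0.0924, -0.0588, -0.3045)
  A=0.2224, B=-0.3045, C=(l²−L²−A²−y'²−z²)/(2L)=-0.2101
  γ=atan2(-0.3045,0.2224)=-0.9400;  ψ=arccos(-0.5571)=2.1617;  θ2=γ+ψ≈1.2217
φ3=240.0° → target in arm frame (-0.0047, 0.1094)
  A=0.1347, B=-0.3045, C=(l²−L²−A²−y'²−z²)/(2L)=-0.1468
  √(A²+B²)=0.3330;  θ3 = -1.1542+2.0273 ≈ 0.8731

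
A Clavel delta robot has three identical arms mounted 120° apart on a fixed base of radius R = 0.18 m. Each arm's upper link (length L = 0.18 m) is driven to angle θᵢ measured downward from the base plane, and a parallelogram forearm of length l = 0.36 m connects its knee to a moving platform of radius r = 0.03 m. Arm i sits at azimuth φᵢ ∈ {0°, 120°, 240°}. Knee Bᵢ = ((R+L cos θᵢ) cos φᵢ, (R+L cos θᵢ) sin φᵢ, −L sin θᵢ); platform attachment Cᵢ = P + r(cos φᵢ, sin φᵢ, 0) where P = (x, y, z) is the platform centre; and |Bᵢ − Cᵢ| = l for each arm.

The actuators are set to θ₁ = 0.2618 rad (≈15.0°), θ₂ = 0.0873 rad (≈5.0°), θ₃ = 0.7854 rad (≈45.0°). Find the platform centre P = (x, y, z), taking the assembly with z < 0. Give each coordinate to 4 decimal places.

(0.0217, 0.0650, -0.2311)

φ1=0.0°: virtual centre (0.3239, 0.0000, -0.0466), radius l
centre 2 = (0.3293·cos120.0°, 0.3293·sin120.0°, -0.0157) = (-0.1647, 0.2852, -0.0157)
centre 3 = (0.2773·cos240.0°, 0.2773·sin240.0°, -0.1273) = (-0.1386, -0.2401, -0.1273)
|centre ₂|²−|centre ₁|² = 0.0016;  |centre ₃|²−|centre ₁|² = -0.0140
linear system: -0.9770x+0.5704y = 0.0016−0.0618z; -0.9250x+-0.4803y = -0.0140−-0.1614z
det = 0.9969;  x = 0.0072+-0.0626z,  y = 0.0152+-0.2155z
into |P−centre ₁|² = l²: 1.0504z² + 0.1262z + -0.0269 = 0;  Δ = 0.1291;  z = -0.2311 or 0.1109 → z<0 root = -0.2311
x = 0.0217, y = 0.0650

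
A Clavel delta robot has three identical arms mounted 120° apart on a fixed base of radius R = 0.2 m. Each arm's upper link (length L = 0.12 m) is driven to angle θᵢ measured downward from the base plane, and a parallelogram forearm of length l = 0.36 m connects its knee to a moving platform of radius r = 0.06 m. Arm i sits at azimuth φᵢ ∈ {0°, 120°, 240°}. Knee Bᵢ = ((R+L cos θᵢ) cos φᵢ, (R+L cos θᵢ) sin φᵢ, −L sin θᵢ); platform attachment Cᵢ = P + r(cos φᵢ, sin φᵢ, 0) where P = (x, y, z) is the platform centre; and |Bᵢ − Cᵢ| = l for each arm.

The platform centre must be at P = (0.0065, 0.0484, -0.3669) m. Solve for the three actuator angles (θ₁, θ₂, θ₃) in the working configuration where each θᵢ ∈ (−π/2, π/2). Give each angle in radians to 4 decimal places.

θ₁ = 0.7851, θ₂ = 0.6107, θ₃ = 1.0473

arm 1 (φ=0.0°): x'=0.0065, y'=0.0484
  A=0.1335, B=-0.3669, C=(l²−L²−A²−y'²−z²)/(2L)=-0.1649
  √(A²+B²)=0.3904;  θ1 = -1.2218+2.0069 ≈ 0.7851
arm 2 (φ=120.0°): x'=0.0387, y'=-0.0298
  A cos θ + B sin θ = C:  0.1013·cos θ + -0.3669·sin θ = -0.1274
  √(A²+B²)=0.3806;  θ2 = -1.3013+1.9121 ≈ 0.6107
arm 3 (φ=240.0°): x'=-0.0452, y'=-0.0186
  A=0.1852, B=-0.3669, C=(l²−L²−A²−y'²−z²)/(2L)=-0.2252
  √(A²+B²)=0.4110;  θ3 = -1.1034+2.1507 ≈ 1.0473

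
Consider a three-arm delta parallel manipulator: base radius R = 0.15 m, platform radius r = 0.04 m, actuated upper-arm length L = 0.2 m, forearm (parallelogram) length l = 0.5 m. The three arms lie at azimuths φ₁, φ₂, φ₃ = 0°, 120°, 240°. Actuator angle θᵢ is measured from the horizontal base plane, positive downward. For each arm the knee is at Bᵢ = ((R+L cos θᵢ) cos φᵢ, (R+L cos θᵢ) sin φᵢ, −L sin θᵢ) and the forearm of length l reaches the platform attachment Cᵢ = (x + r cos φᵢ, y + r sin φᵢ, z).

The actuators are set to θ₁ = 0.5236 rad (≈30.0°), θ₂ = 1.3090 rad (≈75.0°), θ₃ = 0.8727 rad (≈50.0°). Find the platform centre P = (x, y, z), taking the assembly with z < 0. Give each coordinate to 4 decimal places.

arm 1 at φ=0.0°: ρ1 = 0.2832;  S1 = (0.2832, 0.0000, -0.1000)
φ2=120.0°: virtual centre (-0.0809, 0.1401, -0.1932), radius l
arm 3 at φ=240.0°: ρ3 = 0.2386;  S3 = (-0.1193, -0.2066, -0.1532)
subtract pairs → two planes through P
linear system: -0.7282x+0.2802y = -0.0267−-0.1864z; -0.8050x+-0.4132y = -0.0098−-0.1064z
det = 0.5264;  x = 0.0262+-0.2029z,  y = -0.0273+0.1378z
sphere 1 gives Az²+Bz+C=0 with A=1.0602, B=0.2968, C=-0.1732;  B²−4AC=0.8226;  roots -0.5677, 0.2878;  negative root z = -0.5677
x = 0.1414, y = -0.1055

(0.1414, -0.1055, -0.5677)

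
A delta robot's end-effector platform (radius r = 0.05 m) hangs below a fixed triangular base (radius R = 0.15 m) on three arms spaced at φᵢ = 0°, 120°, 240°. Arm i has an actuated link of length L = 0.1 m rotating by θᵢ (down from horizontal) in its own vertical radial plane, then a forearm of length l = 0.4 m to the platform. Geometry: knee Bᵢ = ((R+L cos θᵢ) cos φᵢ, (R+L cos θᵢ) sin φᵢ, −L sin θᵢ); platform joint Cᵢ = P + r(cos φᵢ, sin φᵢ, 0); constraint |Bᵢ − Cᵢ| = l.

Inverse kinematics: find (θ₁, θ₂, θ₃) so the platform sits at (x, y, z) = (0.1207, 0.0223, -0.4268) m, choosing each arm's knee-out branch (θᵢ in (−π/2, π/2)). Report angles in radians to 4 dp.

θ₁ = 0.3491, θ₂ = 1.1343, θ₃ = 1.3091

φ1=0.0° → target in arm frame (0.1207, 0.0223)
  A cos θ + B sin θ = C:  -0.0207·cos θ + -0.4268·sin θ = -0.1654
  √(A²+B²)=0.4273;  θ1 = -1.6193+1.9683 ≈ 0.3491
φ2=120.0° → target in arm frame (-0.0410, -0.1157)
  A=0.1410, B=-0.4268, C=(l²−L²−A²−y'²−z²)/(2L)=-0.3272
  √(A²+B²)=0.4495;  θ2 = -1.2516+2.3859 ≈ 1.1343
arm 3 (φ=240.0°): x'=-0.0797, y'=0.0934
  A cos θ + B sin θ = C:  0.1797·cos θ + -0.4268·sin θ = -0.3658
  √(A²+B²)=0.4631;  θ3 = -1.1724+2.4814 ≈ 1.3091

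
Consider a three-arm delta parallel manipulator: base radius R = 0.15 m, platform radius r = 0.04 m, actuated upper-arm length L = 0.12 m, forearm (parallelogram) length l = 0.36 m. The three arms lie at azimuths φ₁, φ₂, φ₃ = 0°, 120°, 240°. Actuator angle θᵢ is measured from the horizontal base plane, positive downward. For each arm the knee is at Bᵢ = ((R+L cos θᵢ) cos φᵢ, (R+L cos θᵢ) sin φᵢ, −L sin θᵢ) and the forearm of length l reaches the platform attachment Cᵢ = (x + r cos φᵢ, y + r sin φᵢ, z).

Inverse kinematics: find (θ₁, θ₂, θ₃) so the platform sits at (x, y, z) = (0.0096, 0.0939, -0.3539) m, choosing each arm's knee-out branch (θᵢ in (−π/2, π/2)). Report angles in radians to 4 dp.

θ₁ = 0.6104, θ₂ = 0.2618, θ₃ = 1.0469

φ1=0.0° → target in arm frame (0.0096, 0.0939)
  A cos θ + B sin θ = C:  0.1004·cos θ + -0.3539·sin θ = -0.1206
  θ1 = atan2(B,A) + arccos(C/0.3679) = 0.6104
φ2=120.0° → target in arm frame (0.0765, -0.0553)
  A cos θ + B sin θ = C:  0.0335·cos θ + -0.3539·sin θ = -0.0593
  √(A²+B²)=0.3555;  θ2 = -1.4765+1.7383 ≈ 0.2618
φ3=240.0° → target in arm frame (-0.0861, -0.0386)
  A cos θ + B sin θ = C:  0.1961·cos θ + -0.3539·sin θ = -0.2083
  θ3 = atan2(B,A) + arccos(C/0.4046) = 1.0469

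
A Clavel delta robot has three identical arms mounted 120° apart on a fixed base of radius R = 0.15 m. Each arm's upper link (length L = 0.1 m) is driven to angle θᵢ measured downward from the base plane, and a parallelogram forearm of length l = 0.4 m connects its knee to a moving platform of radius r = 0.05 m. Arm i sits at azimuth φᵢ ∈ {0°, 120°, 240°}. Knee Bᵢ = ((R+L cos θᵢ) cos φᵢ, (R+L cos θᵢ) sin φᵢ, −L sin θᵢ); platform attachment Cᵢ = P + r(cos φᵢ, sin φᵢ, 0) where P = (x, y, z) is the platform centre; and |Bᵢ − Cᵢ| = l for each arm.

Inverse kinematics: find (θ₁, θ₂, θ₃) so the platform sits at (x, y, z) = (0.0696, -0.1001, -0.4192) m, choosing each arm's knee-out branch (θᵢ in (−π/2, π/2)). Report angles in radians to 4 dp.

θ₁ = 0.5238, θ₂ = 1.3965, θ₃ = 0.6110

rotate P by −φ1: (0.0696, -0.1001, -0.4192)
  A=0.0304, B=-0.4192, C=(l²−L²−A²−y'²−z²)/(2L)=-0.1834
  θ1 = atan2(B,A) + arccos(C/0.4203) = 0.5238
φ2=120.0° → target in arm frame (-0.1215, -0.0102)
  e−x'=0.2215;  (l²−L²−(e−x')²−y'²−z²)/2L = -0.3745
  γ=atan2(-0.4192,0.2215)=-1.0847;  ψ=arccos(-0.7898)=2.4813;  θ2=γ+ψ≈1.3965
φ3=240.0° → target in arm frame (0.0519, 0.1103)
  e−x'=0.0481;  (l²−L²−(e−x')²−y'²−z²)/2L = -0.2011
  θ3 = atan2(B,A) + arccos(C/0.4220) = 0.6110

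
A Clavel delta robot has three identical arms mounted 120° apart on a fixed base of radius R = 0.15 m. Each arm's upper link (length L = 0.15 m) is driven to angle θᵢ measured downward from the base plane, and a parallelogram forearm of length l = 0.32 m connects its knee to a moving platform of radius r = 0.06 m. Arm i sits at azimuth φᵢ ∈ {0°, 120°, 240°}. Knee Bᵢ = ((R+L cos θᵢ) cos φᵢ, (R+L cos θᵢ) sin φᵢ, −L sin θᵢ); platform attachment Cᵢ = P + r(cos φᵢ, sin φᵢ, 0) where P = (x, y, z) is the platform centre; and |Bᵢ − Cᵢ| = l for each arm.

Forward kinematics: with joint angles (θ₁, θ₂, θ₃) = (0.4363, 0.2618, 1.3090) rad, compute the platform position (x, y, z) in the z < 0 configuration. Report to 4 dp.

O1 = (0.2259·cos0.0°, 0.2259·sin0.0°, -0.0634) = (0.2259, 0.0000, -0.0634)
O2 = (0.2349·cos120.0°, 0.2349·sin120.0°, -0.0388) = (-0.1174, 0.2034, -0.0388)
φ3=240.0°: virtual centre (-0.0644, -0.1116, -0.1449), radius l
subtract pairs → two planes through P
plane₁₂: -0.6868x+0.4068y+0.0491z = 0.0016
det = 0.3895;  x = 0.0173+-0.1421z,  y = 0.0332+-0.3607z
into |P−O₁|² = l²: 1.1503z² + 0.1621z + -0.0538 = 0;  Δ = 0.2736;  z = -0.2978 or 0.1569 → z<0 root = -0.2978
x = 0.0597, y = 0.1406

(0.0597, 0.1406, -0.2978)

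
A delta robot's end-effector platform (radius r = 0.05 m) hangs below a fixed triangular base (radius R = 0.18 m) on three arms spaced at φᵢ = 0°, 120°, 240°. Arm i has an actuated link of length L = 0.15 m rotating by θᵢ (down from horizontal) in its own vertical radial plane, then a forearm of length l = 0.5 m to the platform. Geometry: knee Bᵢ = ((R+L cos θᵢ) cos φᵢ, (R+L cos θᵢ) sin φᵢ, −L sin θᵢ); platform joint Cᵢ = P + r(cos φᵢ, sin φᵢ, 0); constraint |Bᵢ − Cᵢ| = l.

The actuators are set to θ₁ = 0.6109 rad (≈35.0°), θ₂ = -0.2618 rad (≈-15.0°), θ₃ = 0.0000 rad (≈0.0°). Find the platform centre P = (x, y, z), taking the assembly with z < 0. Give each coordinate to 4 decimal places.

(-0.1206, 0.0329, -0.4169)

φ1=0.0°: virtual centre (0.2529, 0.0000, -0.0860), radius l
φ2=120.0°: virtual centre (-0.1374, 0.2381, 0.0388), radius l
arm 3 at φ=240.0°: (R−r)+L cos θ3 = 0.2800;  S3 = (-0.1400, -0.2425, 0.0000)
|S₂|²−|S₁|² = 0.0057;  |S₃|²−|S₁|² = 0.0071
[-0.7806 0.4761 0.2497]·P = 0.0057;  [-0.7857 -0.4850 0.1721]·P = 0.0071
Cramer: x(z) = -0.0082+0.2698z;  y(z) = -0.0013-0.0822z
into |P−S₁|² = l²: 1.0795z² + 0.0315z + -0.1745 = 0;  Δ = 0.7543;  z = -0.4169 or 0.3877 → z<0 root = -0.4169
x = -0.1206, y = 0.0329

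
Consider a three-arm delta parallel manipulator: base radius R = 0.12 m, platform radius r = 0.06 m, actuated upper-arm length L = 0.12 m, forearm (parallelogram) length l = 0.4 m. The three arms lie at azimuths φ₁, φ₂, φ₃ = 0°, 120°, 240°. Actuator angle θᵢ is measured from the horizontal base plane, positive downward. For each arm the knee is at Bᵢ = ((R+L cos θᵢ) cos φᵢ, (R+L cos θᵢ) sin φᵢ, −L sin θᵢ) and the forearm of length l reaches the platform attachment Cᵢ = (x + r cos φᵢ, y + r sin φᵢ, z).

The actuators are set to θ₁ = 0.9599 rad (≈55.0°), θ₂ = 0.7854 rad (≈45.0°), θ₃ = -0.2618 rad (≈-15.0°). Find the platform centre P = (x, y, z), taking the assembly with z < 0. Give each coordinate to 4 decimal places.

(-0.1247, -0.1530, -0.3673)

arm 1 at φ=0.0°: e+L cos θ1 = 0.1288;  centre 1 = (0.1288, 0.0000, -0.0983)
arm 2 at φ=120.0°: e+L cos θ2 = 0.1449;  centre 2 = (-0.0724, 0.1254, -0.0849)
centre 3 = (0.1759·cos240.0°, 0.1759·sin240.0°, 0.0311) = (-0.0880, -0.1523, 0.0311)
eliminate P² terms by subtracting sphere 1 from 2 and 3
[-0.4025 0.2509 0.0269]·P = 0.0019;  [-0.4336 -0.3047 0.2587]·P = 0.0056
det = 0.2314;  x = -0.0087+0.3159z,  y = -0.0062+0.3996z
sphere 1 gives Az²+Bz+C=0 with A=1.2595, B=0.1048, C=-0.1314;  B²−4AC=0.6729;  roots -0.3673, 0.2841;  negative root z = -0.3673
x = -0.1247, y = -0.1530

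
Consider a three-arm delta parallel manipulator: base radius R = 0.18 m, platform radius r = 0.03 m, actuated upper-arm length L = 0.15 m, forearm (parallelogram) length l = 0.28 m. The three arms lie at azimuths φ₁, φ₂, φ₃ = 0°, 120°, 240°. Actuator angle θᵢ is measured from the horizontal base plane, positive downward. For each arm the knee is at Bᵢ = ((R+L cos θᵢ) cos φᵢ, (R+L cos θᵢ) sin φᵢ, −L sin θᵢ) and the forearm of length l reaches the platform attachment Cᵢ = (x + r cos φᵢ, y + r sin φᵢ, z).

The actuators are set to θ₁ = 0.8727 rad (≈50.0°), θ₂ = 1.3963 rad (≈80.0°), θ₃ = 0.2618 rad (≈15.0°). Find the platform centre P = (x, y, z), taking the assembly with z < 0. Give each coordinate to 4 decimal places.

(0.0061, -0.1023, -0.2159)

φ1=0.0°: virtual centre (0.2464, 0.0000, -0.1149), radius l
arm 2 at φ=120.0°: (R−r)+L cos θ2 = 0.1760;  O2 = (-0.0880, 0.1525, -0.1477)
arm 3 at φ=240.0°: (R−r)+L cos θ3 = 0.2949;  O3 = (-0.1474, -0.2554, -0.0388)
|O₂|²−|O₁|² = -0.0211;  |O₃|²−|O₁|² = 0.0145
plane₁₂: -0.6689x+0.3049y+-0.0656z = -0.0211
Cramer: x(z) = 0.0109+0.0221z;  y(z) = -0.0453+0.2638z
quadratic in z: (1.0701)z²+(0.1955)z+(-0.0077)=0, √Δ=0.2666 → z ∈ {-0.2159, 0.0332}; z = -0.2159 (taking z<0)
x = 0.0061, y = -0.1023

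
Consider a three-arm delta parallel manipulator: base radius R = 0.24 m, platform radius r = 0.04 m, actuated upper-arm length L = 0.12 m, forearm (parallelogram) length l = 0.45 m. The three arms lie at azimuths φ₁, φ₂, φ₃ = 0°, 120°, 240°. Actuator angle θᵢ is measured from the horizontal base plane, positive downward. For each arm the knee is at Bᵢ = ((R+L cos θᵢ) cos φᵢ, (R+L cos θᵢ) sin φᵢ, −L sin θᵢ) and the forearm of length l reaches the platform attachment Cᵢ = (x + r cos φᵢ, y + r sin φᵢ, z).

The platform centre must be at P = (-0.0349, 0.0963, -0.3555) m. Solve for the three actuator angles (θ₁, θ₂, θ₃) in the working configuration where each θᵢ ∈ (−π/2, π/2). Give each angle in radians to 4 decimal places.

θ₁ = 0.6106, θ₂ = -0.3494, θ₃ = 0.7850

arm 1 (φ=0.0°): x'=-0.0349, y'=0.0963
  e−x'=0.2349;  (l²−L²−(e−x')²−y'²−z²)/2L = -0.0114
  γ=atan2(-0.3555,0.2349)=-0.9869;  ψ=arccos(-0.0267)=1.5975;  θ1=γ+ψ≈0.6106
φ2=120.0° → target in arm frame (0.1008, -0.0179)
  A=0.0992, B=-0.3555, C=(l²−L²−A²−y'²−z²)/(2L)=0.2149
  θ2 = atan2(B,A) + arccos(C/0.3691) = -0.3494
rotate P by −φ3: (-0.0659, -0.0784, -0.3555)
  e−x'=0.2659;  (l²−L²−(e−x')²−y'²−z²)/2L = -0.0631
  √(A²+B²)=0.4440;  θ3 = -0.9285+1.7135 ≈ 0.7850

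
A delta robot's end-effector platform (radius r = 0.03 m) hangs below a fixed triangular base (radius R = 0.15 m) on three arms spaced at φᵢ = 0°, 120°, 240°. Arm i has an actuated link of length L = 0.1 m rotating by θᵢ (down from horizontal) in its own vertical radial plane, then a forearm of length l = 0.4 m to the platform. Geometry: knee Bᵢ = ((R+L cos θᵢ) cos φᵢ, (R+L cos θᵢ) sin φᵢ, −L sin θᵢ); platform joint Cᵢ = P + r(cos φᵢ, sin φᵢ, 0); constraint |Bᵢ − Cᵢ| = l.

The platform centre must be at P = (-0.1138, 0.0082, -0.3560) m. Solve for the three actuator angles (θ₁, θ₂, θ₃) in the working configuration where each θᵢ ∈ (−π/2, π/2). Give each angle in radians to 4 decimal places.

θ₁ = 0.9595, θ₂ = -0.0001, θ₃ = 0.0870

φ1=0.0° → target in arm frame (-0.1138, 0.0082)
  A=0.2338, B=-0.3560, C=(l²−L²−A²−y'²−z²)/(2L)=-0.1573
  γ=atan2(-0.3560,0.2338)=-0.9897;  ψ=arccos(-0.3694)=1.9492;  θ1=γ+ψ≈0.9595
φ2=120.0° → target in arm frame (0.0640, 0.0945)
  e−x'=0.0560;  (l²−L²−(e−x')²−y'²−z²)/2L = 0.0560
  √(A²+B²)=0.3604;  θ2 = -1.4148+1.4147 ≈ -0.0001
arm 3 (φ=240.0°): x'=0.0498, y'=-0.1027
  A cos θ + B sin θ = C:  0.0702·cos θ + -0.3560·sin θ = 0.0390
  γ=atan2(-0.3560,0.0702)=-1.3761;  ψ=arccos(0.1075)=1.4631;  θ3=γ+ψ≈0.0870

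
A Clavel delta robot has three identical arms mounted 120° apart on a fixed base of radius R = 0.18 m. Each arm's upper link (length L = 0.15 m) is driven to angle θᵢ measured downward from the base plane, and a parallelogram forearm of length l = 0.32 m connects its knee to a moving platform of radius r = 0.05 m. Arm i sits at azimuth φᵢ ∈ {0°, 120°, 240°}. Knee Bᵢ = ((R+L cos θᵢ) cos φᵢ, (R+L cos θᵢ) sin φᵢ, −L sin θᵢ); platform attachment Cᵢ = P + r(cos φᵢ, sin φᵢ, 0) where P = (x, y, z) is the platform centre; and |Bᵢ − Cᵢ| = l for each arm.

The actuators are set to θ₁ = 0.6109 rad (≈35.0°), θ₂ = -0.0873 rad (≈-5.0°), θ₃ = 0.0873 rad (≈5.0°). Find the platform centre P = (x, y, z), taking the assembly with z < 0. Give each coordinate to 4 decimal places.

(-0.0501, 0.0102, -0.1885)

φ1=0.0°: virtual centre (0.2529, 0.0000, -0.0860), radius l
φ2=120.0°: virtual centre (-0.1397, 0.2420, 0.0131), radius l
S3 = (0.2794·cos240.0°, 0.2794·sin240.0°, -0.0131) = (-0.1397, -0.2420, -0.0131)
subtract pairs → two planes through P
plane₁₂: -0.7852x+0.4840y+0.1982z = 0.0069
Cramer: x(z) = -0.0088+0.2192z;  y(z) = 0.0000-0.0540z
sphere 1 gives Az²+Bz+C=0 with A=1.0510, B=0.0574, C=-0.0265;  B²−4AC=0.1148;  roots -0.1885, 0.1339;  negative root z = -0.1885
x = -0.0501, y = 0.0102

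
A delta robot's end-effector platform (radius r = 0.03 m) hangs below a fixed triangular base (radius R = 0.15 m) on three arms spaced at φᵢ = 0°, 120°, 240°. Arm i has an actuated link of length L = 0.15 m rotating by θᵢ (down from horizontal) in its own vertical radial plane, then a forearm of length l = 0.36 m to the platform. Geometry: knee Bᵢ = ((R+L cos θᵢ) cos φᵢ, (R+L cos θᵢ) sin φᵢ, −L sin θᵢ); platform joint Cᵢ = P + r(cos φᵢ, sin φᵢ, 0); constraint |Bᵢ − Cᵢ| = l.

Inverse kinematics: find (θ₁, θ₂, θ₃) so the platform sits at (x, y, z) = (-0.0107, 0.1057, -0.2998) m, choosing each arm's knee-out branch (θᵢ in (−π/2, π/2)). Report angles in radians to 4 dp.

φ1=0.0° → target in arm frame (-0.0107, 0.1057)
  A=0.1307, B=-0.2998, C=(l²−L²−A²−y'²−z²)/(2L)=-0.0368
  θ1 = atan2(B,A) + arccos(C/0.3271) = 0.5238
rotate P by −φ2: (0.0969, -0.0436, -0.2998)
  e−x'=0.0231;  (l²−L²−(e−x')²−y'²−z²)/2L = 0.0493
  γ=atan2(-0.2998,0.0231)=-1.4939;  ψ=arccos(0.1639)=1.4061;  θ2=γ+ψ≈-0.0877
φ3=240.0° → target in arm frame (-0.0862, -0.0621)
  A cos θ + B sin θ = C:  0.2062·cos θ + -0.2998·sin θ = -0.0972
  θ3 = atan2(B,A) + arccos(C/0.3639) = 0.8728

θ₁ = 0.5238, θ₂ = -0.0877, θ₃ = 0.8728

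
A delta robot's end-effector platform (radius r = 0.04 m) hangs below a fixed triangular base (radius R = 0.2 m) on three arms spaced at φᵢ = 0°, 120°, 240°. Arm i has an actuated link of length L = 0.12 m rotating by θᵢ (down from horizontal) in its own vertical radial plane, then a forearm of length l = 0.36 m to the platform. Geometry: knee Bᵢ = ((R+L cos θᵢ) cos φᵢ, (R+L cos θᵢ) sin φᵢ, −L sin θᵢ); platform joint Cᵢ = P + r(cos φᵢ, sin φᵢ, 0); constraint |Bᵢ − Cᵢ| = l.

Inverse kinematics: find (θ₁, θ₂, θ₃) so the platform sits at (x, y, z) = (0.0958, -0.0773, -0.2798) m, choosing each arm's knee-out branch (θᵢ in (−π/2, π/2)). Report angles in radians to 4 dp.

θ₁ = -0.1742, θ₂ = 1.2223, θ₃ = 0.4367

rotate P by −φ1: (0.0958, -0.0773, -0.2798)
  A cos θ + B sin θ = C:  0.0642·cos θ + -0.2798·sin θ = 0.1117
  √(A²+B²)=0.2871;  θ1 = -1.3453+1.1710 ≈ -0.1742
φ2=120.0° → target in arm frame (-0.1148, -0.0443)
  A cos θ + B sin θ = C:  0.2748·cos θ + -0.2798·sin θ = -0.1691
  √(A²+B²)=0.3922;  θ2 = -0.7943+2.0166 ≈ 1.2223
arm 3 (φ=240.0°): x'=0.0190, y'=0.1216
  A=0.1410, B=-0.2798, C=(l²−L²−A²−y'²−z²)/(2L)=0.0094
  γ=atan2(-0.2798,0.1410)=-1.1041;  ψ=arccos(0.0300)=1.5408;  θ3=γ+ψ≈0.4367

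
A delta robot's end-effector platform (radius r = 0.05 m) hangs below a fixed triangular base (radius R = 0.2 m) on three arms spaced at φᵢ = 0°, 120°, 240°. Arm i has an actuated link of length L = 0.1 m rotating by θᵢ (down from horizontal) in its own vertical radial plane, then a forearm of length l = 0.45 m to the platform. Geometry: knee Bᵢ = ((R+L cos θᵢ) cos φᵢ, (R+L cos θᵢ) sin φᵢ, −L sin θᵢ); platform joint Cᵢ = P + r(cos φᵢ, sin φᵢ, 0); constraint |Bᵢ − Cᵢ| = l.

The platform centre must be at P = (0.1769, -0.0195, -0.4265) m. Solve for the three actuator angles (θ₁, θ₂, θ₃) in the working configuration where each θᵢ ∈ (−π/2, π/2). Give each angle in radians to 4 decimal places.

θ₁ = -0.1743, θ₂ = 1.3969, θ₃ = 1.2224

arm 1 (φ=0.0°): x'=0.1769, y'=-0.0195
  A=-0.0269, B=-0.4265, C=(l²−L²−A²−y'²−z²)/(2L)=0.0475
  √(A²+B²)=0.4273;  θ1 = -1.6338+1.4595 ≈ -0.1743
arm 2 (φ=120.0°): x'=-0.1053, y'=-0.1434
  e−x'=0.2553;  (l²−L²−(e−x')²−y'²−z²)/2L = -0.3759
  γ=atan2(-0.4265,0.2553)=-1.0313;  ψ=arccos(-0.7562)=2.4282;  θ2=γ+ψ≈1.3969
arm 3 (φ=240.0°): x'=-0.0716, y'=0.1629
  A cos θ + B sin θ = C:  0.2216·cos θ + -0.4265·sin θ = -0.3252
  θ3 = atan2(B,A) + arccos(C/0.4806) = 1.2224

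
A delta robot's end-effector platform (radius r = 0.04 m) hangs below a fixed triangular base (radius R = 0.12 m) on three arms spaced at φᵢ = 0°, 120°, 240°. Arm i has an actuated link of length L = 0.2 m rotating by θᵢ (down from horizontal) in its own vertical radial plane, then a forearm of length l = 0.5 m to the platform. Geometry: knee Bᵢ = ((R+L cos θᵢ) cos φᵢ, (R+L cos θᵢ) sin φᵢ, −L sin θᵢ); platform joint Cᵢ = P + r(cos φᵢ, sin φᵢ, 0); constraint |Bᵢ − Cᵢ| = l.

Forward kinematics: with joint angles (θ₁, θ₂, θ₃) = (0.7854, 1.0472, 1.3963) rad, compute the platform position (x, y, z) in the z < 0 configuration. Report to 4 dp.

(0.1211, 0.0939, -0.6222)

O1 = (0.2214·cos0.0°, 0.2214·sin0.0°, -0.1414) = (0.2214, 0.0000, -0.1414)
φ2=120.0°: virtual centre (-0.0900, 0.1559, -0.1732), radius l
O3 = (0.1147·cos240.0°, 0.1147·sin240.0°, -0.1970) = (-0.0574, -0.0994, -0.1970)
|O₂|²−|O₁|² = -0.0066;  |O₃|²−|O₁|² = -0.0171
linear system: -0.6228x+0.3118y = -0.0066−-0.0636z; -0.5576x+-0.1987y = -0.0171−-0.1111z
Cramer: x(z) = 0.0223-0.1588z;  y(z) = 0.0233-0.1134z
sphere 1 gives Az²+Bz+C=0 with A=1.0381, B=0.3408, C=-0.1898;  B²−4AC=0.9043;  roots -0.6222, 0.2939;  negative root z = -0.6222
x = 0.1211, y = 0.0939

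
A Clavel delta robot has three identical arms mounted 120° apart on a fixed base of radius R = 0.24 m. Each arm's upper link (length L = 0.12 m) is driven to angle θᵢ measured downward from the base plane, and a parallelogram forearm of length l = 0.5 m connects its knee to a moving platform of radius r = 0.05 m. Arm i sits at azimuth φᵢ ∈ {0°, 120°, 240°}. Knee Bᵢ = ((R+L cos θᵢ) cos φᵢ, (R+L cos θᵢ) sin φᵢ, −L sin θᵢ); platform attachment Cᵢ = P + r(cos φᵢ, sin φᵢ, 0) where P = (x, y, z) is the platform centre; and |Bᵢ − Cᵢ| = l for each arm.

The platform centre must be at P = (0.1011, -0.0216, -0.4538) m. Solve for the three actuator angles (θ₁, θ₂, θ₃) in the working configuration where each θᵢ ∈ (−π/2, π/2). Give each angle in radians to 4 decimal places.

φ1=0.0° → target in arm frame (0.1011, -0.0216)
  A cos θ + B sin θ = C:  0.0889·cos θ + -0.4538·sin θ = 0.0887
  γ=atan2(-0.4538,0.0889)=-1.3773;  ψ=arccos(0.1919)=1.3777;  θ1=γ+ψ≈0.0004
φ2=120.0° → target in arm frame (-0.0693, -0.0768)
  A cos θ + B sin θ = C:  0.2593·cos θ + -0.4538·sin θ = -0.1810
  θ2 = atan2(B,A) + arccos(C/0.5226) = 0.8727
arm 3 (φ=240.0°): x'=-0.0318, y'=0.0984
  A=0.2218, B=-0.4538, C=(l²−L²−A²−y'²−z²)/(2L)=-0.1218
  γ=atan2(-0.4538,0.2218)=-1.1161;  ψ=arccos(-0.2411)=1.8142;  θ3=γ+ψ≈0.6981

θ₁ = 0.0004, θ₂ = 0.8727, θ₃ = 0.6981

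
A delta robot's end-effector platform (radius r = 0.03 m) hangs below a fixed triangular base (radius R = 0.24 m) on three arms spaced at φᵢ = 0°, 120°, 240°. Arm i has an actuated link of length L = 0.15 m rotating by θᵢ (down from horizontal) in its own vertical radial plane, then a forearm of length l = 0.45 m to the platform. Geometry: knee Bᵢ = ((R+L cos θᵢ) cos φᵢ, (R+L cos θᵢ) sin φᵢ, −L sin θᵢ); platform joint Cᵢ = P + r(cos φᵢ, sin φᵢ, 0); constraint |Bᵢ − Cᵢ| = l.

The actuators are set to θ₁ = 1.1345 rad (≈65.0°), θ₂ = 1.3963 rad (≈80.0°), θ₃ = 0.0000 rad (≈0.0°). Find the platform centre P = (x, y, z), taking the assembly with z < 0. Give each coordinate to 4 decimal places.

S1 = (0.2734·cos0.0°, 0.2734·sin0.0°, -0.1359) = (0.2734, 0.0000, -0.1359)
S2 = (0.2360·cos120.0°, 0.2360·sin120.0°, -0.1477) = (-0.1180, 0.2044, -0.1477)
arm 3 at φ=240.0°: e+L cos θ3 = 0.3600;  S3 = (-0.1800, -0.3118, 0.0000)
subtract pairs → two planes through P
plane₁₂: -0.7828x+0.4088y+-0.0235z = -0.0157
det = 0.8588;  x = -0.0059+0.1123z,  y = -0.0497+0.2727z
into |P−S₁|² = l²: 1.0870z² + 0.1820z + -0.1035 = 0;  Δ = 0.4833;  z = -0.4035 or 0.2360 → z<0 root = -0.4035
x = -0.0513, y = -0.1597

(-0.0513, -0.1597, -0.4035)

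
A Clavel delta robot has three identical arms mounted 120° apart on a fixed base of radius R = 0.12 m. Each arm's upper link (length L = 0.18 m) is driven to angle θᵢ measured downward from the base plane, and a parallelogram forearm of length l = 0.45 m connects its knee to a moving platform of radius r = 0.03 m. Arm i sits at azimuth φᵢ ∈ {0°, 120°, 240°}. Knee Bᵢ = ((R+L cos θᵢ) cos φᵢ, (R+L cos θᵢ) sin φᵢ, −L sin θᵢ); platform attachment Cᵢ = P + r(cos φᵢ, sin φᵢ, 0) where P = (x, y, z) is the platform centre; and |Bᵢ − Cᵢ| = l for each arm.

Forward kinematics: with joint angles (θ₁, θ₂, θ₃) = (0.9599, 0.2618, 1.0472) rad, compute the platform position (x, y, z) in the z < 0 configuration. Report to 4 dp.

(-0.0641, 0.1504, -0.4845)

S1 = (0.1932·cos0.0°, 0.1932·sin0.0°, -0.1474) = (0.1932, 0.0000, -0.1474)
φ2=120.0°: virtual centre (-0.1319, 0.2285, -0.0466), radius l
S3 = (0.1800·cos240.0°, 0.1800·sin240.0°, -0.1559) = (-0.0900, -0.1559, -0.1559)
eliminate P² terms by subtracting sphere 1 from 2 and 3
linear system: -0.6504x+0.4570y = 0.0127−0.2017z; -0.5665x+-0.3118y = -0.0024−-0.0169z
det = 0.4617;  x = -0.0062+0.1195z,  y = 0.0190+-0.2713z
sphere 1 gives Az²+Bz+C=0 with A=1.0879, B=0.2369, C=-0.1406;  B²−4AC=0.6680;  roots -0.4845, 0.2668;  negative root z = -0.4845
x = -0.0641, y = 0.1504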